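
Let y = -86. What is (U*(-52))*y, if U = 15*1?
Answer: 67080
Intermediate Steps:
U = 15
(U*(-52))*y = (15*(-52))*(-86) = -780*(-86) = 67080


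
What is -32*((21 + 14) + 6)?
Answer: -1312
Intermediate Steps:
-32*((21 + 14) + 6) = -32*(35 + 6) = -32*41 = -1312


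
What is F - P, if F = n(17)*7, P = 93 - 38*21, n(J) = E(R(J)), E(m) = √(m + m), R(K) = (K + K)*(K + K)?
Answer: 705 + 238*√2 ≈ 1041.6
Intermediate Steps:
R(K) = 4*K² (R(K) = (2*K)*(2*K) = 4*K²)
E(m) = √2*√m (E(m) = √(2*m) = √2*√m)
n(J) = 2*√2*√(J²) (n(J) = √2*√(4*J²) = √2*(2*√(J²)) = 2*√2*√(J²))
P = -705 (P = 93 - 798 = -705)
F = 238*√2 (F = (2*√2*√(17²))*7 = (2*√2*√289)*7 = (2*√2*17)*7 = (34*√2)*7 = 238*√2 ≈ 336.58)
F - P = 238*√2 - 1*(-705) = 238*√2 + 705 = 705 + 238*√2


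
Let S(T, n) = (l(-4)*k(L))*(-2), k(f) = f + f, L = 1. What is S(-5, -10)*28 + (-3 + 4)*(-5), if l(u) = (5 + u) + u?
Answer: 331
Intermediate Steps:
l(u) = 5 + 2*u
k(f) = 2*f
S(T, n) = 12 (S(T, n) = ((5 + 2*(-4))*(2*1))*(-2) = ((5 - 8)*2)*(-2) = -3*2*(-2) = -6*(-2) = 12)
S(-5, -10)*28 + (-3 + 4)*(-5) = 12*28 + (-3 + 4)*(-5) = 336 + 1*(-5) = 336 - 5 = 331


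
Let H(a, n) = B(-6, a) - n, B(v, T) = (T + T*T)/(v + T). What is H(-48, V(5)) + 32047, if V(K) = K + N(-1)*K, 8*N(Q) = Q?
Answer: 2304061/72 ≈ 32001.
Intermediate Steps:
N(Q) = Q/8
B(v, T) = (T + T²)/(T + v)
V(K) = 7*K/8 (V(K) = K + ((⅛)*(-1))*K = K - K/8 = 7*K/8)
H(a, n) = -n + a*(1 + a)/(-6 + a) (H(a, n) = a*(1 + a)/(a - 6) - n = a*(1 + a)/(-6 + a) - n = -n + a*(1 + a)/(-6 + a))
H(-48, V(5)) + 32047 = (-48*(1 - 48) - (7/8)*5*(-6 - 48))/(-6 - 48) + 32047 = (-48*(-47) - 1*35/8*(-54))/(-54) + 32047 = -(2256 + 945/4)/54 + 32047 = -1/54*9969/4 + 32047 = -3323/72 + 32047 = 2304061/72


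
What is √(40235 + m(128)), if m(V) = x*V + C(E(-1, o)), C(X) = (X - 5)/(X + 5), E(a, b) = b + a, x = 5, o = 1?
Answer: √40874 ≈ 202.17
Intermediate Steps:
E(a, b) = a + b
C(X) = (-5 + X)/(5 + X)
m(V) = -1 + 5*V (m(V) = 5*V + (-5 + (-1 + 1))/(5 + (-1 + 1)) = 5*V + (-5 + 0)/(5 + 0) = 5*V - 5/5 = 5*V + (⅕)*(-5) = 5*V - 1 = -1 + 5*V)
√(40235 + m(128)) = √(40235 + (-1 + 5*128)) = √(40235 + (-1 + 640)) = √(40235 + 639) = √40874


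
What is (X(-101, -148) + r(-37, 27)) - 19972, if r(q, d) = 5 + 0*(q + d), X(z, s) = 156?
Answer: -19811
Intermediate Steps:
r(q, d) = 5 (r(q, d) = 5 + 0*(d + q) = 5 + 0 = 5)
(X(-101, -148) + r(-37, 27)) - 19972 = (156 + 5) - 19972 = 161 - 19972 = -19811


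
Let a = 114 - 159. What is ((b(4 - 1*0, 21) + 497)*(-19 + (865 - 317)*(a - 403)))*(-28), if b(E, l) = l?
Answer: 3561065592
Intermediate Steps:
a = -45
((b(4 - 1*0, 21) + 497)*(-19 + (865 - 317)*(a - 403)))*(-28) = ((21 + 497)*(-19 + (865 - 317)*(-45 - 403)))*(-28) = (518*(-19 + 548*(-448)))*(-28) = (518*(-19 - 245504))*(-28) = (518*(-245523))*(-28) = -127180914*(-28) = 3561065592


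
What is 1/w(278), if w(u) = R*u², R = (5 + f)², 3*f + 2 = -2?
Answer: 9/9351364 ≈ 9.6243e-7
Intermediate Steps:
f = -4/3 (f = -⅔ + (⅓)*(-2) = -⅔ - ⅔ = -4/3 ≈ -1.3333)
R = 121/9 (R = (5 - 4/3)² = (11/3)² = 121/9 ≈ 13.444)
w(u) = 121*u²/9
1/w(278) = 1/((121/9)*278²) = 1/((121/9)*77284) = 1/(9351364/9) = 9/9351364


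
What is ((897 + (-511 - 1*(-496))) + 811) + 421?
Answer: 2114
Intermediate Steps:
((897 + (-511 - 1*(-496))) + 811) + 421 = ((897 + (-511 + 496)) + 811) + 421 = ((897 - 15) + 811) + 421 = (882 + 811) + 421 = 1693 + 421 = 2114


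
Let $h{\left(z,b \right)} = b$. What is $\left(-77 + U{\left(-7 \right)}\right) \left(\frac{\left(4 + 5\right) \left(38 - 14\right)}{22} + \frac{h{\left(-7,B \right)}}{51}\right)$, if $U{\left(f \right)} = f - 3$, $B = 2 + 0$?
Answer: $- \frac{160370}{187} \approx -857.59$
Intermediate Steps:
$B = 2$
$U{\left(f \right)} = -3 + f$
$\left(-77 + U{\left(-7 \right)}\right) \left(\frac{\left(4 + 5\right) \left(38 - 14\right)}{22} + \frac{h{\left(-7,B \right)}}{51}\right) = \left(-77 - 10\right) \left(\frac{\left(4 + 5\right) \left(38 - 14\right)}{22} + \frac{2}{51}\right) = \left(-77 - 10\right) \left(9 \cdot 24 \cdot \frac{1}{22} + 2 \cdot \frac{1}{51}\right) = - 87 \left(216 \cdot \frac{1}{22} + \frac{2}{51}\right) = - 87 \left(\frac{108}{11} + \frac{2}{51}\right) = \left(-87\right) \frac{5530}{561} = - \frac{160370}{187}$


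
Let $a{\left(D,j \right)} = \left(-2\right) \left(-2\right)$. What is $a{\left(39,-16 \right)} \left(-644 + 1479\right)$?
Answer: $3340$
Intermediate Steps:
$a{\left(D,j \right)} = 4$
$a{\left(39,-16 \right)} \left(-644 + 1479\right) = 4 \left(-644 + 1479\right) = 4 \cdot 835 = 3340$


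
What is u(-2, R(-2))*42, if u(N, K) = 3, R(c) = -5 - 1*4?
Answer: 126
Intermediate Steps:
R(c) = -9 (R(c) = -5 - 4 = -9)
u(-2, R(-2))*42 = 3*42 = 126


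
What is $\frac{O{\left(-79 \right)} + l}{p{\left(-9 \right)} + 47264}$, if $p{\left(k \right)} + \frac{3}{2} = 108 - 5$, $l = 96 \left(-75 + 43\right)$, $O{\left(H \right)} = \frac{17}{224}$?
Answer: $- \frac{688111}{10609872} \approx -0.064856$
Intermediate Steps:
$O{\left(H \right)} = \frac{17}{224}$ ($O{\left(H \right)} = 17 \cdot \frac{1}{224} = \frac{17}{224}$)
$l = -3072$ ($l = 96 \left(-32\right) = -3072$)
$p{\left(k \right)} = \frac{203}{2}$ ($p{\left(k \right)} = - \frac{3}{2} + \left(108 - 5\right) = - \frac{3}{2} + 103 = \frac{203}{2}$)
$\frac{O{\left(-79 \right)} + l}{p{\left(-9 \right)} + 47264} = \frac{\frac{17}{224} - 3072}{\frac{203}{2} + 47264} = - \frac{688111}{224 \cdot \frac{94731}{2}} = \left(- \frac{688111}{224}\right) \frac{2}{94731} = - \frac{688111}{10609872}$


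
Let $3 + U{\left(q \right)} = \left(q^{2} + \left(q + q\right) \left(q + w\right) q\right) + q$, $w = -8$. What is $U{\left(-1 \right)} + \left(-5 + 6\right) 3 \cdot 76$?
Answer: $207$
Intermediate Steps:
$U{\left(q \right)} = -3 + q + q^{2} + 2 q^{2} \left(-8 + q\right)$ ($U{\left(q \right)} = -3 + \left(\left(q^{2} + \left(q + q\right) \left(q - 8\right) q\right) + q\right) = -3 + \left(\left(q^{2} + 2 q \left(-8 + q\right) q\right) + q\right) = -3 + \left(\left(q^{2} + 2 q^{2} \left(-8 + q\right)\right) + q\right) = -3 + \left(q + q^{2} + 2 q^{2} \left(-8 + q\right)\right) = -3 + q + q^{2} + 2 q^{2} \left(-8 + q\right)$)
$U{\left(-1 \right)} + \left(-5 + 6\right) 3 \cdot 76 = \left(-3 - 1 - 15 \left(-1\right)^{2} + 2 \left(-1\right)^{3}\right) + \left(-5 + 6\right) 3 \cdot 76 = \left(-3 - 1 - 15 + 2 \left(-1\right)\right) + 1 \cdot 3 \cdot 76 = \left(-3 - 1 - 15 - 2\right) + 3 \cdot 76 = -21 + 228 = 207$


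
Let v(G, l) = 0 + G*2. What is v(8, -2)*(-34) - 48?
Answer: -592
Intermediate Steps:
v(G, l) = 2*G (v(G, l) = 0 + 2*G = 2*G)
v(8, -2)*(-34) - 48 = (2*8)*(-34) - 48 = 16*(-34) - 48 = -544 - 48 = -592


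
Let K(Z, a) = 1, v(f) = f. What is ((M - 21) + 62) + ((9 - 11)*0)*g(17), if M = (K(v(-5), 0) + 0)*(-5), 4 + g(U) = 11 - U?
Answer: 36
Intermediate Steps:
g(U) = 7 - U (g(U) = -4 + (11 - U) = 7 - U)
M = -5 (M = (1 + 0)*(-5) = 1*(-5) = -5)
((M - 21) + 62) + ((9 - 11)*0)*g(17) = ((-5 - 21) + 62) + ((9 - 11)*0)*(7 - 1*17) = (-26 + 62) + (-2*0)*(7 - 17) = 36 + 0*(-10) = 36 + 0 = 36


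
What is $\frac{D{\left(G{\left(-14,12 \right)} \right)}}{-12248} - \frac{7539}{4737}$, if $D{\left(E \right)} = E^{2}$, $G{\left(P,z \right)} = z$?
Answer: $- \frac{3875825}{2417449} \approx -1.6033$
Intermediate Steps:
$\frac{D{\left(G{\left(-14,12 \right)} \right)}}{-12248} - \frac{7539}{4737} = \frac{12^{2}}{-12248} - \frac{7539}{4737} = 144 \left(- \frac{1}{12248}\right) - \frac{2513}{1579} = - \frac{18}{1531} - \frac{2513}{1579} = - \frac{3875825}{2417449}$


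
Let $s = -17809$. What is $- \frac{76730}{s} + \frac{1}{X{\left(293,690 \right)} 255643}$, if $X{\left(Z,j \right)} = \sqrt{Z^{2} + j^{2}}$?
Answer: $\frac{76730}{17809} + \frac{\sqrt{561949}}{143658328207} \approx 4.3085$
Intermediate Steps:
$- \frac{76730}{s} + \frac{1}{X{\left(293,690 \right)} 255643} = - \frac{76730}{-17809} + \frac{1}{\sqrt{293^{2} + 690^{2}} \cdot 255643} = \left(-76730\right) \left(- \frac{1}{17809}\right) + \frac{1}{\sqrt{85849 + 476100}} \cdot \frac{1}{255643} = \frac{76730}{17809} + \frac{1}{\sqrt{561949}} \cdot \frac{1}{255643} = \frac{76730}{17809} + \frac{\sqrt{561949}}{561949} \cdot \frac{1}{255643} = \frac{76730}{17809} + \frac{\sqrt{561949}}{143658328207}$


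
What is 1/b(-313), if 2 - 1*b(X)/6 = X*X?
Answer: -1/587802 ≈ -1.7013e-6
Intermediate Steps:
b(X) = 12 - 6*X² (b(X) = 12 - 6*X*X = 12 - 6*X²)
1/b(-313) = 1/(12 - 6*(-313)²) = 1/(12 - 6*97969) = 1/(12 - 587814) = 1/(-587802) = -1/587802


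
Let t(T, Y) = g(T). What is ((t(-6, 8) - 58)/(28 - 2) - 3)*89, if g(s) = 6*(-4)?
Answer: -7120/13 ≈ -547.69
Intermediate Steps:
g(s) = -24
t(T, Y) = -24
((t(-6, 8) - 58)/(28 - 2) - 3)*89 = ((-24 - 58)/(28 - 2) - 3)*89 = (-82/26 - 3)*89 = (-82*1/26 - 3)*89 = (-41/13 - 3)*89 = -80/13*89 = -7120/13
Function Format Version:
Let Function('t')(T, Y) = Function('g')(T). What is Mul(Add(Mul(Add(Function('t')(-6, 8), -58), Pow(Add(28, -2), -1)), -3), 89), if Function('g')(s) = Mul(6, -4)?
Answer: Rational(-7120, 13) ≈ -547.69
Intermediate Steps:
Function('g')(s) = -24
Function('t')(T, Y) = -24
Mul(Add(Mul(Add(Function('t')(-6, 8), -58), Pow(Add(28, -2), -1)), -3), 89) = Mul(Add(Mul(Add(-24, -58), Pow(Add(28, -2), -1)), -3), 89) = Mul(Add(Mul(-82, Pow(26, -1)), -3), 89) = Mul(Add(Mul(-82, Rational(1, 26)), -3), 89) = Mul(Add(Rational(-41, 13), -3), 89) = Mul(Rational(-80, 13), 89) = Rational(-7120, 13)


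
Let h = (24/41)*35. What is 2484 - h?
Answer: 101004/41 ≈ 2463.5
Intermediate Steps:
h = 840/41 (h = (24*(1/41))*35 = (24/41)*35 = 840/41 ≈ 20.488)
2484 - h = 2484 - 1*840/41 = 2484 - 840/41 = 101004/41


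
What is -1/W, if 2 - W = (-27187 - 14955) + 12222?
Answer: -1/29922 ≈ -3.3420e-5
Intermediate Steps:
W = 29922 (W = 2 - ((-27187 - 14955) + 12222) = 2 - (-42142 + 12222) = 2 - 1*(-29920) = 2 + 29920 = 29922)
-1/W = -1/29922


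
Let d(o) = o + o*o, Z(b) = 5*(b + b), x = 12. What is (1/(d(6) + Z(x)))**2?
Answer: 1/26244 ≈ 3.8104e-5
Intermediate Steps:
Z(b) = 10*b (Z(b) = 5*(2*b) = 10*b)
d(o) = o + o**2
(1/(d(6) + Z(x)))**2 = (1/(6*(1 + 6) + 10*12))**2 = (1/(6*7 + 120))**2 = (1/(42 + 120))**2 = (1/162)**2 = 1/26244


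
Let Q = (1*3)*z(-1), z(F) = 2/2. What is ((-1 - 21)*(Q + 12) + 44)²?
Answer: 81796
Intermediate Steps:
z(F) = 1 (z(F) = 2*(½) = 1)
Q = 3 (Q = (1*3)*1 = 3*1 = 3)
((-1 - 21)*(Q + 12) + 44)² = ((-1 - 21)*(3 + 12) + 44)² = (-22*15 + 44)² = (-330 + 44)² = (-286)² = 81796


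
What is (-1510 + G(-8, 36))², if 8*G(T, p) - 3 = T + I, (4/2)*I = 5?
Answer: 583947225/256 ≈ 2.2810e+6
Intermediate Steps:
I = 5/2 (I = (½)*5 = 5/2 ≈ 2.5000)
G(T, p) = 11/16 + T/8 (G(T, p) = 3/8 + (T + 5/2)/8 = 3/8 + (5/2 + T)/8 = 3/8 + (5/16 + T/8) = 11/16 + T/8)
(-1510 + G(-8, 36))² = (-1510 + (11/16 + (⅛)*(-8)))² = (-1510 + (11/16 - 1))² = (-1510 - 5/16)² = (-24165/16)² = 583947225/256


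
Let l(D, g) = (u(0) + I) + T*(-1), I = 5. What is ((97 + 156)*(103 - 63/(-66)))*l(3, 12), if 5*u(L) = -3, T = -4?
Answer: 1104621/5 ≈ 2.2092e+5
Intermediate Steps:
u(L) = -⅗ (u(L) = (⅕)*(-3) = -⅗)
l(D, g) = 42/5 (l(D, g) = (-⅗ + 5) - 4*(-1) = 22/5 + 4 = 42/5)
((97 + 156)*(103 - 63/(-66)))*l(3, 12) = ((97 + 156)*(103 - 63/(-66)))*(42/5) = (253*(103 - 63*(-1/66)))*(42/5) = (253*(103 + 21/22))*(42/5) = (253*(2287/22))*(42/5) = (52601/2)*(42/5) = 1104621/5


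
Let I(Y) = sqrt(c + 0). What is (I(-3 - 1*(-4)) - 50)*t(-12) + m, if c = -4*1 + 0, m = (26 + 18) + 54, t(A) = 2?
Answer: -2 + 4*I ≈ -2.0 + 4.0*I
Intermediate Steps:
m = 98 (m = 44 + 54 = 98)
c = -4 (c = -4 + 0 = -4)
I(Y) = 2*I (I(Y) = sqrt(-4 + 0) = sqrt(-4) = 2*I)
(I(-3 - 1*(-4)) - 50)*t(-12) + m = (2*I - 50)*2 + 98 = (-50 + 2*I)*2 + 98 = (-100 + 4*I) + 98 = -2 + 4*I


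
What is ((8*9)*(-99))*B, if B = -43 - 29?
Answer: 513216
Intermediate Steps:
B = -72
((8*9)*(-99))*B = ((8*9)*(-99))*(-72) = (72*(-99))*(-72) = -7128*(-72) = 513216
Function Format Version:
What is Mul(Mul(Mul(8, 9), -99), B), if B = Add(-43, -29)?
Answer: 513216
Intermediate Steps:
B = -72
Mul(Mul(Mul(8, 9), -99), B) = Mul(Mul(Mul(8, 9), -99), -72) = Mul(Mul(72, -99), -72) = Mul(-7128, -72) = 513216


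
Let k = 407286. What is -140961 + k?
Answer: 266325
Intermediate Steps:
-140961 + k = -140961 + 407286 = 266325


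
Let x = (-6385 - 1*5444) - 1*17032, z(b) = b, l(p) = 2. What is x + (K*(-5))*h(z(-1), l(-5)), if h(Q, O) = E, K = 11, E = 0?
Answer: -28861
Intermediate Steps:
h(Q, O) = 0
x = -28861 (x = (-6385 - 5444) - 17032 = -11829 - 17032 = -28861)
x + (K*(-5))*h(z(-1), l(-5)) = -28861 + (11*(-5))*0 = -28861 - 55*0 = -28861 + 0 = -28861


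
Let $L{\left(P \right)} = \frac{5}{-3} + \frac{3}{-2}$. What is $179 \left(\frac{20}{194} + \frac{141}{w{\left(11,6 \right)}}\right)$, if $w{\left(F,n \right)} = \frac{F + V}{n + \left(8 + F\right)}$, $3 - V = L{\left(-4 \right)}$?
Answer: $\frac{367411820}{9991} \approx 36774.0$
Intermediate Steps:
$L{\left(P \right)} = - \frac{19}{6}$ ($L{\left(P \right)} = 5 \left(- \frac{1}{3}\right) + 3 \left(- \frac{1}{2}\right) = - \frac{5}{3} - \frac{3}{2} = - \frac{19}{6}$)
$V = \frac{37}{6}$ ($V = 3 - - \frac{19}{6} = 3 + \frac{19}{6} = \frac{37}{6} \approx 6.1667$)
$w{\left(F,n \right)} = \frac{\frac{37}{6} + F}{8 + F + n}$ ($w{\left(F,n \right)} = \frac{F + \frac{37}{6}}{n + \left(8 + F\right)} = \frac{\frac{37}{6} + F}{8 + F + n}$)
$179 \left(\frac{20}{194} + \frac{141}{w{\left(11,6 \right)}}\right) = 179 \left(\frac{20}{194} + \frac{141}{\frac{1}{8 + 11 + 6} \left(\frac{37}{6} + 11\right)}\right) = 179 \left(20 \cdot \frac{1}{194} + \frac{141}{\frac{1}{25} \cdot \frac{103}{6}}\right) = 179 \left(\frac{10}{97} + \frac{141}{\frac{1}{25} \cdot \frac{103}{6}}\right) = 179 \left(\frac{10}{97} + \frac{141}{\frac{103}{150}}\right) = 179 \left(\frac{10}{97} + 141 \cdot \frac{150}{103}\right) = 179 \left(\frac{10}{97} + \frac{21150}{103}\right) = 179 \cdot \frac{2052580}{9991} = \frac{367411820}{9991}$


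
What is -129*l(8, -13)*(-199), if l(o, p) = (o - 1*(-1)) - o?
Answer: 25671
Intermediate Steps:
l(o, p) = 1 (l(o, p) = (o + 1) - o = (1 + o) - o = 1)
-129*l(8, -13)*(-199) = -129*1*(-199) = -129*(-199) = 25671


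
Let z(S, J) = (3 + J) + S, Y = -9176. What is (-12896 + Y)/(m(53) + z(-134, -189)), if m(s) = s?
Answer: 248/3 ≈ 82.667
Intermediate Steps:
z(S, J) = 3 + J + S
(-12896 + Y)/(m(53) + z(-134, -189)) = (-12896 - 9176)/(53 + (3 - 189 - 134)) = -22072/(53 - 320) = -22072/(-267) = -22072*(-1/267) = 248/3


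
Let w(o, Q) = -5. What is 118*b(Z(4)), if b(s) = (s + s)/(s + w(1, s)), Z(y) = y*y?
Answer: 3776/11 ≈ 343.27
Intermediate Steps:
Z(y) = y²
b(s) = 2*s/(-5 + s) (b(s) = (s + s)/(s - 5) = (2*s)/(-5 + s) = 2*s/(-5 + s))
118*b(Z(4)) = 118*(2*4²/(-5 + 4²)) = 118*(2*16/(-5 + 16)) = 118*(2*16/11) = 118*(2*16*(1/11)) = 118*(32/11) = 3776/11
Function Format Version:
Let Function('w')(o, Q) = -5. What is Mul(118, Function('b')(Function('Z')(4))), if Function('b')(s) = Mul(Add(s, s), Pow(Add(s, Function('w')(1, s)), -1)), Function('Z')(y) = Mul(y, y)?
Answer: Rational(3776, 11) ≈ 343.27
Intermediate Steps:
Function('Z')(y) = Pow(y, 2)
Function('b')(s) = Mul(2, s, Pow(Add(-5, s), -1)) (Function('b')(s) = Mul(Add(s, s), Pow(Add(s, -5), -1)) = Mul(Mul(2, s), Pow(Add(-5, s), -1)) = Mul(2, s, Pow(Add(-5, s), -1)))
Mul(118, Function('b')(Function('Z')(4))) = Mul(118, Mul(2, Pow(4, 2), Pow(Add(-5, Pow(4, 2)), -1))) = Mul(118, Mul(2, 16, Pow(Add(-5, 16), -1))) = Mul(118, Mul(2, 16, Pow(11, -1))) = Mul(118, Mul(2, 16, Rational(1, 11))) = Mul(118, Rational(32, 11)) = Rational(3776, 11)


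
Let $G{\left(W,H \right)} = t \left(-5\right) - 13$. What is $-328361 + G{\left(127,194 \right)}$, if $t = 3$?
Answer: $-328389$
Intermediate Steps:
$G{\left(W,H \right)} = -28$ ($G{\left(W,H \right)} = 3 \left(-5\right) - 13 = -15 - 13 = -28$)
$-328361 + G{\left(127,194 \right)} = -328361 - 28 = -328389$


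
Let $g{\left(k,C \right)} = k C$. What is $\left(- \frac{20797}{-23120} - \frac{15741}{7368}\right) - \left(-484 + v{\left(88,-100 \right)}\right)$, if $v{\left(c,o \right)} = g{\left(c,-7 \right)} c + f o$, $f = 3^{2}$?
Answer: $\frac{394574342129}{7097840} \approx 55591.0$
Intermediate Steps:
$g{\left(k,C \right)} = C k$
$f = 9$
$v{\left(c,o \right)} = - 7 c^{2} + 9 o$ ($v{\left(c,o \right)} = - 7 c c + 9 o = - 7 c^{2} + 9 o$)
$\left(- \frac{20797}{-23120} - \frac{15741}{7368}\right) - \left(-484 + v{\left(88,-100 \right)}\right) = \left(- \frac{20797}{-23120} - \frac{15741}{7368}\right) - \left(-54208 - 900 - 484\right) = \left(\left(-20797\right) \left(- \frac{1}{23120}\right) - \frac{5247}{2456}\right) + \left(484 - \left(\left(-7\right) 7744 - 900\right)\right) = \left(\frac{20797}{23120} - \frac{5247}{2456}\right) + \left(484 - \left(-54208 - 900\right)\right) = - \frac{8779151}{7097840} + \left(484 - -55108\right) = - \frac{8779151}{7097840} + \left(484 + 55108\right) = - \frac{8779151}{7097840} + 55592 = \frac{394574342129}{7097840}$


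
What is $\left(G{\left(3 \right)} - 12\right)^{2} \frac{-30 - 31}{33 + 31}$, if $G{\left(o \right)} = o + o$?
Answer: $- \frac{549}{16} \approx -34.313$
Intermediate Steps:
$G{\left(o \right)} = 2 o$
$\left(G{\left(3 \right)} - 12\right)^{2} \frac{-30 - 31}{33 + 31} = \left(2 \cdot 3 - 12\right)^{2} \frac{-30 - 31}{33 + 31} = \left(6 - 12\right)^{2} \left(- \frac{61}{64}\right) = \left(-6\right)^{2} \left(\left(-61\right) \frac{1}{64}\right) = 36 \left(- \frac{61}{64}\right) = - \frac{549}{16}$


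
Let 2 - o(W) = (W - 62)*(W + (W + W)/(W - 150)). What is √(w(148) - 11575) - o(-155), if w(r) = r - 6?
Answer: 2038159/61 + I*√11433 ≈ 33412.0 + 106.93*I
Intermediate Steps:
o(W) = 2 - (-62 + W)*(W + 2*W/(-150 + W)) (o(W) = 2 - (W - 62)*(W + (W + W)/(W - 150)) = 2 - (-62 + W)*(W + (2*W)/(-150 + W)) = 2 - (-62 + W)*(W + 2*W/(-150 + W)))
w(r) = -6 + r
√(w(148) - 11575) - o(-155) = √((-6 + 148) - 11575) - (-300 - 1*(-155)³ - 9174*(-155) + 210*(-155)²)/(-150 - 155) = √(142 - 11575) - (-300 - 1*(-3723875) + 1421970 + 210*24025)/(-305) = √(-11433) - (-1)*(-300 + 3723875 + 1421970 + 5045250)/305 = I*√11433 - (-1)*10190795/305 = I*√11433 - 1*(-2038159/61) = I*√11433 + 2038159/61 = 2038159/61 + I*√11433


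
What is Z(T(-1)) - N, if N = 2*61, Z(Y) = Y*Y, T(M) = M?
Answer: -121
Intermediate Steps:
Z(Y) = Y²
N = 122
Z(T(-1)) - N = (-1)² - 1*122 = 1 - 122 = -121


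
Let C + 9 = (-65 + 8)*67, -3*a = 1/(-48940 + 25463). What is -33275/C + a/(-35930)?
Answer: 1275837022567/146773978140 ≈ 8.6925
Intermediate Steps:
a = 1/70431 (a = -1/(3*(-48940 + 25463)) = -⅓/(-23477) = -⅓*(-1/23477) = 1/70431 ≈ 1.4198e-5)
C = -3828 (C = -9 + (-65 + 8)*67 = -9 - 57*67 = -9 - 3819 = -3828)
-33275/C + a/(-35930) = -33275/(-3828) + (1/70431)/(-35930) = -33275*(-1/3828) + (1/70431)*(-1/35930) = 3025/348 - 1/2530585830 = 1275837022567/146773978140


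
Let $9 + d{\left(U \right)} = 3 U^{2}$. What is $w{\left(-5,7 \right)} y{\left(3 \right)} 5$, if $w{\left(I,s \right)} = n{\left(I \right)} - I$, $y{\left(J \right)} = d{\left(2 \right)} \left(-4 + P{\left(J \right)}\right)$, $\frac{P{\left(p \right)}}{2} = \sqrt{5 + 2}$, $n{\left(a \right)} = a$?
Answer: $0$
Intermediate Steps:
$d{\left(U \right)} = -9 + 3 U^{2}$
$P{\left(p \right)} = 2 \sqrt{7}$ ($P{\left(p \right)} = 2 \sqrt{5 + 2} = 2 \sqrt{7}$)
$y{\left(J \right)} = -12 + 6 \sqrt{7}$ ($y{\left(J \right)} = \left(-9 + 3 \cdot 2^{2}\right) \left(-4 + 2 \sqrt{7}\right) = \left(-9 + 3 \cdot 4\right) \left(-4 + 2 \sqrt{7}\right) = \left(-9 + 12\right) \left(-4 + 2 \sqrt{7}\right) = 3 \left(-4 + 2 \sqrt{7}\right) = -12 + 6 \sqrt{7}$)
$w{\left(I,s \right)} = 0$ ($w{\left(I,s \right)} = I - I = 0$)
$w{\left(-5,7 \right)} y{\left(3 \right)} 5 = 0 \left(-12 + 6 \sqrt{7}\right) 5 = 0 \left(-60 + 30 \sqrt{7}\right) = 0$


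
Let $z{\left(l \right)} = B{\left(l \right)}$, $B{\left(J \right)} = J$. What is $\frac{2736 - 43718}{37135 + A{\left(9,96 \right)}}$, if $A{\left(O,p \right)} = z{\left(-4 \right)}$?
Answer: $- \frac{40982}{37131} \approx -1.1037$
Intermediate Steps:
$z{\left(l \right)} = l$
$A{\left(O,p \right)} = -4$
$\frac{2736 - 43718}{37135 + A{\left(9,96 \right)}} = \frac{2736 - 43718}{37135 - 4} = - \frac{40982}{37131}$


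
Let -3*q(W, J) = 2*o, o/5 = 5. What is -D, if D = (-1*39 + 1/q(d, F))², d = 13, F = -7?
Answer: -3814209/2500 ≈ -1525.7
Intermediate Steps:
o = 25 (o = 5*5 = 25)
q(W, J) = -50/3 (q(W, J) = -2*25/3 = -⅓*50 = -50/3)
D = 3814209/2500 (D = (-1*39 + 1/(-50/3))² = (-39 - 3/50)² = (-1953/50)² = 3814209/2500 ≈ 1525.7)
-D = -1*3814209/2500 = -3814209/2500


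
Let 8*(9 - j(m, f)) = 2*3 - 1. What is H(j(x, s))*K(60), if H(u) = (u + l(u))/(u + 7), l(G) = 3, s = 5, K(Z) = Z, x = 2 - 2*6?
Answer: 1820/41 ≈ 44.390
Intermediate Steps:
x = -10 (x = 2 - 12 = -10)
j(m, f) = 67/8 (j(m, f) = 9 - (2*3 - 1)/8 = 9 - (6 - 1)/8 = 9 - ⅛*5 = 9 - 5/8 = 67/8)
H(u) = (3 + u)/(7 + u) (H(u) = (u + 3)/(u + 7) = (3 + u)/(7 + u))
H(j(x, s))*K(60) = ((3 + 67/8)/(7 + 67/8))*60 = ((91/8)/(123/8))*60 = ((8/123)*(91/8))*60 = (91/123)*60 = 1820/41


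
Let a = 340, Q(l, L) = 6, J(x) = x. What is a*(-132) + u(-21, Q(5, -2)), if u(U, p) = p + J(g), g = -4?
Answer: -44878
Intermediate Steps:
u(U, p) = -4 + p (u(U, p) = p - 4 = -4 + p)
a*(-132) + u(-21, Q(5, -2)) = 340*(-132) + (-4 + 6) = -44880 + 2 = -44878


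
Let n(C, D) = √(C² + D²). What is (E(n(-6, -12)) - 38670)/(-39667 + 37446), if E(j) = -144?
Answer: 38814/2221 ≈ 17.476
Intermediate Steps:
(E(n(-6, -12)) - 38670)/(-39667 + 37446) = (-144 - 38670)/(-39667 + 37446) = -38814/(-2221) = -38814*(-1/2221) = 38814/2221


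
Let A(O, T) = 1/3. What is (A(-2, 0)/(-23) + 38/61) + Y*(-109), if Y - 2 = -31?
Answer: 13307210/4209 ≈ 3161.6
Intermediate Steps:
A(O, T) = ⅓
Y = -29 (Y = 2 - 31 = -29)
(A(-2, 0)/(-23) + 38/61) + Y*(-109) = ((⅓)/(-23) + 38/61) - 29*(-109) = ((⅓)*(-1/23) + 38*(1/61)) + 3161 = (-1/69 + 38/61) + 3161 = 2561/4209 + 3161 = 13307210/4209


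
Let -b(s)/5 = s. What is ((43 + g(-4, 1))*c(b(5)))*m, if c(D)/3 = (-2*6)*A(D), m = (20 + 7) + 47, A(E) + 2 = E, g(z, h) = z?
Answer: 2805192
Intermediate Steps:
A(E) = -2 + E
m = 74 (m = 27 + 47 = 74)
b(s) = -5*s
c(D) = 72 - 36*D (c(D) = 3*((-2*6)*(-2 + D)) = 3*(-12*(-2 + D)) = 3*(24 - 12*D) = 72 - 36*D)
((43 + g(-4, 1))*c(b(5)))*m = ((43 - 4)*(72 - (-180)*5))*74 = (39*(72 - 36*(-25)))*74 = (39*(72 + 900))*74 = (39*972)*74 = 37908*74 = 2805192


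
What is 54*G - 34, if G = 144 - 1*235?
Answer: -4948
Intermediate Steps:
G = -91 (G = 144 - 235 = -91)
54*G - 34 = 54*(-91) - 34 = -4914 - 34 = -4948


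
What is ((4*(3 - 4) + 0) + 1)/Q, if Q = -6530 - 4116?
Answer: 3/10646 ≈ 0.00028180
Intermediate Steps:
Q = -10646
((4*(3 - 4) + 0) + 1)/Q = ((4*(3 - 4) + 0) + 1)/(-10646) = -((4*(-1) + 0) + 1)/10646 = -((-4 + 0) + 1)/10646 = -(-4 + 1)/10646 = -1/10646*(-3) = 3/10646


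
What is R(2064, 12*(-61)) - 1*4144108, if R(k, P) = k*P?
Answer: -5654956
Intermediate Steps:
R(k, P) = P*k
R(2064, 12*(-61)) - 1*4144108 = (12*(-61))*2064 - 1*4144108 = -732*2064 - 4144108 = -1510848 - 4144108 = -5654956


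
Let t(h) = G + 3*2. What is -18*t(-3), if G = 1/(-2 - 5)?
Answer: -738/7 ≈ -105.43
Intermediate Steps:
G = -⅐ (G = 1/(-7) = -⅐ ≈ -0.14286)
t(h) = 41/7 (t(h) = -⅐ + 3*2 = -⅐ + 6 = 41/7)
-18*t(-3) = -18*41/7 = -738/7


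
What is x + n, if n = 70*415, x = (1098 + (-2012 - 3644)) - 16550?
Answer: 7942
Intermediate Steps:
x = -21108 (x = (1098 - 5656) - 16550 = -4558 - 16550 = -21108)
n = 29050
x + n = -21108 + 29050 = 7942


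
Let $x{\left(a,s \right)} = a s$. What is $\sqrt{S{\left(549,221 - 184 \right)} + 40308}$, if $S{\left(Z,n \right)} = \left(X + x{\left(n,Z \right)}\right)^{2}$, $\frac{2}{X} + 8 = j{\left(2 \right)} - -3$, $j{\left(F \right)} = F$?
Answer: $\frac{\sqrt{3713680741}}{3} \approx 20313.0$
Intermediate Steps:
$X = - \frac{2}{3}$ ($X = \frac{2}{-8 + \left(2 - -3\right)} = \frac{2}{-8 + \left(2 + 3\right)} = \frac{2}{-8 + 5} = \frac{2}{-3} = 2 \left(- \frac{1}{3}\right) = - \frac{2}{3} \approx -0.66667$)
$S{\left(Z,n \right)} = \left(- \frac{2}{3} + Z n\right)^{2}$ ($S{\left(Z,n \right)} = \left(- \frac{2}{3} + n Z\right)^{2} = \left(- \frac{2}{3} + Z n\right)^{2}$)
$\sqrt{S{\left(549,221 - 184 \right)} + 40308} = \sqrt{\frac{\left(-2 + 3 \cdot 549 \left(221 - 184\right)\right)^{2}}{9} + 40308} = \sqrt{\frac{\left(-2 + 3 \cdot 549 \cdot 37\right)^{2}}{9} + 40308} = \sqrt{\frac{\left(-2 + 60939\right)^{2}}{9} + 40308} = \sqrt{\frac{60937^{2}}{9} + 40308} = \sqrt{\frac{1}{9} \cdot 3713317969 + 40308} = \sqrt{\frac{3713317969}{9} + 40308} = \sqrt{\frac{3713680741}{9}} = \frac{\sqrt{3713680741}}{3}$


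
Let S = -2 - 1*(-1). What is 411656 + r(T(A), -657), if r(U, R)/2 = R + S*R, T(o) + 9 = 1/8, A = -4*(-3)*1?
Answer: 411656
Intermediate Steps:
S = -1 (S = -2 + 1 = -1)
A = 12 (A = 12*1 = 12)
T(o) = -71/8 (T(o) = -9 + 1/8 = -71/8)
r(U, R) = 0 (r(U, R) = 2*(R - R) = 2*0 = 0)
411656 + r(T(A), -657) = 411656 + 0 = 411656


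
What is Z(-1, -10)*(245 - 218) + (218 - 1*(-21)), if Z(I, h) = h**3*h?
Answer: 270239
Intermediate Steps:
Z(I, h) = h**4
Z(-1, -10)*(245 - 218) + (218 - 1*(-21)) = (-10)**4*(245 - 218) + (218 - 1*(-21)) = 10000*27 + (218 + 21) = 270000 + 239 = 270239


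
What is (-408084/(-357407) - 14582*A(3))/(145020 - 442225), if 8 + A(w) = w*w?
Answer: 1042260158/21244629487 ≈ 0.049060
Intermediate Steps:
A(w) = -8 + w² (A(w) = -8 + w*w = -8 + w²)
(-408084/(-357407) - 14582*A(3))/(145020 - 442225) = (-408084/(-357407) - 14582*(-8 + 3²))/(145020 - 442225) = (-408084*(-1/357407) - 14582*(-8 + 9))/(-297205) = (408084/357407 - 14582*1)*(-1/297205) = (408084/357407 - 14582)*(-1/297205) = -5211300790/357407*(-1/297205) = 1042260158/21244629487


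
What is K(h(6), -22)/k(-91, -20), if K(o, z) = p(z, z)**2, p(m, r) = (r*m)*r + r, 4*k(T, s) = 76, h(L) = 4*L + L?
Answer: 113848900/19 ≈ 5.9920e+6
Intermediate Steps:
h(L) = 5*L
k(T, s) = 19 (k(T, s) = (1/4)*76 = 19)
p(m, r) = r + m*r**2 (p(m, r) = (m*r)*r + r = m*r**2 + r = r + m*r**2)
K(o, z) = z**2*(1 + z**2)**2 (K(o, z) = (z*(1 + z*z))**2 = (z*(1 + z**2))**2 = z**2*(1 + z**2)**2)
K(h(6), -22)/k(-91, -20) = ((-22)**2*(1 + (-22)**2)**2)/19 = (484*(1 + 484)**2)*(1/19) = (484*485**2)*(1/19) = (484*235225)*(1/19) = 113848900*(1/19) = 113848900/19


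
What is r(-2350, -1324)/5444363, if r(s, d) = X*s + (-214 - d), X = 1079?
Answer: -2534540/5444363 ≈ -0.46553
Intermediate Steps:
r(s, d) = -214 - d + 1079*s (r(s, d) = 1079*s + (-214 - d) = -214 - d + 1079*s)
r(-2350, -1324)/5444363 = (-214 - 1*(-1324) + 1079*(-2350))/5444363 = (-214 + 1324 - 2535650)*(1/5444363) = -2534540*1/5444363 = -2534540/5444363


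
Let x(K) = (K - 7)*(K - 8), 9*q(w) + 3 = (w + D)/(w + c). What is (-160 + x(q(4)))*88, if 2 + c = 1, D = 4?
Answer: -6636080/729 ≈ -9103.0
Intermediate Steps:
c = -1 (c = -2 + 1 = -1)
q(w) = -1/3 + (4 + w)/(9*(-1 + w)) (q(w) = -1/3 + ((w + 4)/(w - 1))/9 = -1/3 + ((4 + w)/(-1 + w))/9 = -1/3 + (4 + w)/(9*(-1 + w)))
x(K) = (-8 + K)*(-7 + K) (x(K) = (-7 + K)*(-8 + K) = (-8 + K)*(-7 + K))
(-160 + x(q(4)))*88 = (-160 + (56 + ((7 - 2*4)/(9*(-1 + 4)))**2 - 5*(7 - 2*4)/(3*(-1 + 4))))*88 = (-160 + (56 + ((1/9)*(7 - 8)/3)**2 - 5*(7 - 8)/(3*3)))*88 = (-160 + (56 + ((1/9)*(1/3)*(-1))**2 - 5*(-1)/(3*3)))*88 = (-160 + (56 + (-1/27)**2 - 15*(-1/27)))*88 = (-160 + (56 + 1/729 + 5/9))*88 = (-160 + 41230/729)*88 = -75410/729*88 = -6636080/729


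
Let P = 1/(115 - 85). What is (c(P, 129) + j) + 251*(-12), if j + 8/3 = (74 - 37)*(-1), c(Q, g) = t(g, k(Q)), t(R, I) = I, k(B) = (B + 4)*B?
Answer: -2746379/900 ≈ -3051.5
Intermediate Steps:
k(B) = B*(4 + B) (k(B) = (4 + B)*B = B*(4 + B))
P = 1/30 ≈ 0.033333
c(Q, g) = Q*(4 + Q)
j = -119/3 (j = -8/3 + (74 - 37)*(-1) = -8/3 + 37*(-1) = -8/3 - 37 = -119/3 ≈ -39.667)
(c(P, 129) + j) + 251*(-12) = ((4 + 1/30)/30 - 119/3) + 251*(-12) = ((1/30)*(121/30) - 119/3) - 3012 = (121/900 - 119/3) - 3012 = -35579/900 - 3012 = -2746379/900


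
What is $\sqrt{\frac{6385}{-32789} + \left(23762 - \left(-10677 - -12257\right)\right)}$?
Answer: $\frac{\sqrt{23848069675057}}{32789} \approx 148.94$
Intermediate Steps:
$\sqrt{\frac{6385}{-32789} + \left(23762 - \left(-10677 - -12257\right)\right)} = \sqrt{6385 \left(- \frac{1}{32789}\right) + \left(23762 - \left(-10677 + 12257\right)\right)} = \sqrt{- \frac{6385}{32789} + \left(23762 - 1580\right)} = \sqrt{- \frac{6385}{32789} + 22182} = \sqrt{\frac{727319213}{32789}} = \frac{\sqrt{23848069675057}}{32789}$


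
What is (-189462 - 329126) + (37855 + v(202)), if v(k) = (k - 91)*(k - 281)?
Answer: -489502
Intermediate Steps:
v(k) = (-281 + k)*(-91 + k) (v(k) = (-91 + k)*(-281 + k) = (-281 + k)*(-91 + k))
(-189462 - 329126) + (37855 + v(202)) = (-189462 - 329126) + (37855 + (25571 + 202² - 372*202)) = -518588 + (37855 + (25571 + 40804 - 75144)) = -518588 + (37855 - 8769) = -518588 + 29086 = -489502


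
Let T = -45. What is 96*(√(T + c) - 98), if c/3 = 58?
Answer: -9408 + 96*√129 ≈ -8317.7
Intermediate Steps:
c = 174 (c = 3*58 = 174)
96*(√(T + c) - 98) = 96*(√(-45 + 174) - 98) = 96*(√129 - 98) = 96*(-98 + √129) = -9408 + 96*√129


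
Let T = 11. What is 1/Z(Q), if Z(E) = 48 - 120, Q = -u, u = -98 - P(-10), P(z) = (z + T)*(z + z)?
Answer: -1/72 ≈ -0.013889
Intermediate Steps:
P(z) = 2*z*(11 + z) (P(z) = (z + 11)*(z + z) = (11 + z)*(2*z) = 2*z*(11 + z))
u = -78 (u = -98 - 2*(-10)*(11 - 10) = -98 - 2*(-10) = -98 - 1*(-20) = -98 + 20 = -78)
Q = 78 (Q = -1*(-78) = 78)
Z(E) = -72
1/Z(Q) = 1/(-72) = -1/72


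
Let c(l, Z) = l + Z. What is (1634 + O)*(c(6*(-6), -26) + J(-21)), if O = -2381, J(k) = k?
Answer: 62001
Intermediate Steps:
c(l, Z) = Z + l
(1634 + O)*(c(6*(-6), -26) + J(-21)) = (1634 - 2381)*((-26 + 6*(-6)) - 21) = -747*((-26 - 36) - 21) = -747*(-62 - 21) = -747*(-83) = 62001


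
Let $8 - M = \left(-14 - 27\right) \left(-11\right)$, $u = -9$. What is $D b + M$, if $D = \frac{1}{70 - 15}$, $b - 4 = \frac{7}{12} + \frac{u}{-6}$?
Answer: $- \frac{292307}{660} \approx -442.89$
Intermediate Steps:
$b = \frac{73}{12}$ ($b = 4 + \left(\frac{7}{12} - \frac{9}{-6}\right) = 4 + \left(7 \cdot \frac{1}{12} - - \frac{3}{2}\right) = 4 + \left(\frac{7}{12} + \frac{3}{2}\right) = 4 + \frac{25}{12} = \frac{73}{12} \approx 6.0833$)
$D = \frac{1}{55} \approx 0.018182$
$M = -443$ ($M = 8 - \left(-14 - 27\right) \left(-11\right) = 8 - \left(-41\right) \left(-11\right) = 8 - 451 = -443$)
$D b + M = \frac{1}{55} \cdot \frac{73}{12} - 443 = \frac{73}{660} - 443 = - \frac{292307}{660}$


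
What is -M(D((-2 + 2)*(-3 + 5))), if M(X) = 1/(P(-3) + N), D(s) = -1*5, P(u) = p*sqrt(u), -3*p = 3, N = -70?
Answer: 70/4903 - I*sqrt(3)/4903 ≈ 0.014277 - 0.00035326*I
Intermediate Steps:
p = -1 (p = -1/3*3 = -1)
P(u) = -sqrt(u)
D(s) = -5
M(X) = 1/(-70 - I*sqrt(3)) (M(X) = 1/(-sqrt(-3) - 70) = 1/(-I*sqrt(3) - 70) = 1/(-70 - I*sqrt(3)))
-M(D((-2 + 2)*(-3 + 5))) = -I/(sqrt(3) - 70*I)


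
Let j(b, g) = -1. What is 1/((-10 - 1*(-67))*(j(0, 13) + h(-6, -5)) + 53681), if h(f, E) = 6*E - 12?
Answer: 1/51230 ≈ 1.9520e-5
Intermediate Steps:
h(f, E) = -12 + 6*E
1/((-10 - 1*(-67))*(j(0, 13) + h(-6, -5)) + 53681) = 1/((-10 - 1*(-67))*(-1 + (-12 + 6*(-5))) + 53681) = 1/((-10 + 67)*(-1 + (-12 - 30)) + 53681) = 1/(57*(-1 - 42) + 53681) = 1/(57*(-43) + 53681) = 1/(-2451 + 53681) = 1/51230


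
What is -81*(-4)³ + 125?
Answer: 5309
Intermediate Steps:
-81*(-4)³ + 125 = -81*(-64) + 125 = 5184 + 125 = 5309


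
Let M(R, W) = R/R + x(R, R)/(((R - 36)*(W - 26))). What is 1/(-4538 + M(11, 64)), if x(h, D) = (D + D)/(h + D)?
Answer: -950/4310151 ≈ -0.00022041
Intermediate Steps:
x(h, D) = 2*D/(D + h) (x(h, D) = (2*D)/(D + h) = 2*D/(D + h))
M(R, W) = 1 + 1/((-36 + R)*(-26 + W)) (M(R, W) = R/R + (2*R/(R + R))/(((R - 36)*(W - 26))) = 1 + (2*R/((2*R)))/(((-36 + R)*(-26 + W))) = 1 + (2*R*(1/(2*R)))*(1/((-36 + R)*(-26 + W))) = 1 + 1*(1/((-36 + R)*(-26 + W))) = 1 + 1/((-36 + R)*(-26 + W)))
1/(-4538 + M(11, 64)) = 1/(-4538 + (937 - 36*64 - 26*11 + 11*64)/(936 - 36*64 - 26*11 + 11*64)) = 1/(-4538 + (937 - 2304 - 286 + 704)/(936 - 2304 - 286 + 704)) = 1/(-4538 - 949/(-950)) = 1/(-4538 - 1/950*(-949)) = 1/(-4538 + 949/950) = 1/(-4310151/950) = -950/4310151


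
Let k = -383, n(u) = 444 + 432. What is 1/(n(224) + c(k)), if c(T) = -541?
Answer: 1/335 ≈ 0.0029851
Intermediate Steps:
n(u) = 876
1/(n(224) + c(k)) = 1/(876 - 541) = 1/335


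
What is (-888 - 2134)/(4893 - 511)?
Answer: -1511/2191 ≈ -0.68964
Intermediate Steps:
(-888 - 2134)/(4893 - 511) = -3022/4382 = -3022*1/4382 = -1511/2191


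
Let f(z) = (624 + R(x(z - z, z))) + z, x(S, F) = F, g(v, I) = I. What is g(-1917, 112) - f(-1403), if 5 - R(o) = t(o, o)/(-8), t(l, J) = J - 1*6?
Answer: 8497/8 ≈ 1062.1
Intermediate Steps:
t(l, J) = -6 + J (t(l, J) = J - 6 = -6 + J)
R(o) = 17/4 + o/8 (R(o) = 5 - (-6 + o)/(-8) = 5 - (-6 + o)*(-1)/8 = 5 - (¾ - o/8) = 5 + (-¾ + o/8) = 17/4 + o/8)
f(z) = 2513/4 + 9*z/8 (f(z) = (624 + (17/4 + z/8)) + z = (2513/4 + z/8) + z = 2513/4 + 9*z/8)
g(-1917, 112) - f(-1403) = 112 - (2513/4 + (9/8)*(-1403)) = 112 - (2513/4 - 12627/8) = 112 - 1*(-7601/8) = 112 + 7601/8 = 8497/8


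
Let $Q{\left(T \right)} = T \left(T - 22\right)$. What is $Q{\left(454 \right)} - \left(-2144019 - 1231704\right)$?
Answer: $3571851$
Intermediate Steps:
$Q{\left(T \right)} = T \left(-22 + T\right)$
$Q{\left(454 \right)} - \left(-2144019 - 1231704\right) = 454 \left(-22 + 454\right) - \left(-2144019 - 1231704\right) = 454 \cdot 432 - \left(-2144019 - 1231704\right) = 196128 - -3375723 = 196128 + 3375723 = 3571851$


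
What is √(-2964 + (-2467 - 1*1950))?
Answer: 11*I*√61 ≈ 85.913*I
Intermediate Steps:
√(-2964 + (-2467 - 1*1950)) = √(-2964 + (-2467 - 1950)) = √(-2964 - 4417) = √(-7381) = 11*I*√61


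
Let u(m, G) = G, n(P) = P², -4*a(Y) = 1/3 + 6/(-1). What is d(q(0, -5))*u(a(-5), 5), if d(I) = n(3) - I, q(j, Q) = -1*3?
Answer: 60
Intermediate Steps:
q(j, Q) = -3
a(Y) = 17/12 (a(Y) = -(1/3 + 6/(-1))/4 = -(1*(⅓) + 6*(-1))/4 = -(⅓ - 6)/4 = -¼*(-17/3) = 17/12)
d(I) = 9 - I (d(I) = 3² - I = 9 - I)
d(q(0, -5))*u(a(-5), 5) = (9 - 1*(-3))*5 = (9 + 3)*5 = 12*5 = 60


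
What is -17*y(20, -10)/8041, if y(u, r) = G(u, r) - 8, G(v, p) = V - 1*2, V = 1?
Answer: 9/473 ≈ 0.019027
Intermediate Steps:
G(v, p) = -1 (G(v, p) = 1 - 1*2 = 1 - 2 = -1)
y(u, r) = -9 (y(u, r) = -1 - 8 = -9)
-17*y(20, -10)/8041 = -17*(-9)/8041 = 153*(1/8041) = 9/473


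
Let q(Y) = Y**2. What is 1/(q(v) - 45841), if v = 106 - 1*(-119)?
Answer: 1/4784 ≈ 0.00020903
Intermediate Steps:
v = 225 (v = 106 + 119 = 225)
1/(q(v) - 45841) = 1/(225**2 - 45841) = 1/(50625 - 45841) = 1/4784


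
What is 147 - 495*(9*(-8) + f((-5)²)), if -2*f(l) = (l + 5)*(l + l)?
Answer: 407037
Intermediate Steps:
f(l) = -l*(5 + l) (f(l) = -(l + 5)*(l + l)/2 = -(5 + l)*2*l/2 = -l*(5 + l))
147 - 495*(9*(-8) + f((-5)²)) = 147 - 495*(9*(-8) - 1*(-5)²*(5 + (-5)²)) = 147 - 495*(-72 - 1*25*(5 + 25)) = 147 - 495*(-72 - 1*25*30) = 147 - 495*(-72 - 750) = 147 - 495*(-822) = 147 + 406890 = 407037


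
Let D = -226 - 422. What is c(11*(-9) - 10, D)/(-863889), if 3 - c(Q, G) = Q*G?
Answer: 1811/22151 ≈ 0.081757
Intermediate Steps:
D = -648
c(Q, G) = 3 - G*Q (c(Q, G) = 3 - Q*G = 3 - G*Q)
c(11*(-9) - 10, D)/(-863889) = (3 - 1*(-648)*(11*(-9) - 10))/(-863889) = (3 - 1*(-648)*(-99 - 10))*(-1/863889) = (3 - 1*(-648)*(-109))*(-1/863889) = (3 - 70632)*(-1/863889) = -70629*(-1/863889) = 1811/22151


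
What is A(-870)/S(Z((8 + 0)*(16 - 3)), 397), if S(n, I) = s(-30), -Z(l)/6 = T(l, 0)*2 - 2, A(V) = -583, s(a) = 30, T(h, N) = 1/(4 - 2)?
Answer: -583/30 ≈ -19.433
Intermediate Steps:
T(h, N) = ½ (T(h, N) = 1/2 = ½)
Z(l) = 6 (Z(l) = -6*((½)*2 - 2) = -6*(1 - 2) = -6*(-1) = 6)
S(n, I) = 30
A(-870)/S(Z((8 + 0)*(16 - 3)), 397) = -583/30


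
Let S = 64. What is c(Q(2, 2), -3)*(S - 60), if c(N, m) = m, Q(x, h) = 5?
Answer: -12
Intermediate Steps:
c(Q(2, 2), -3)*(S - 60) = -3*(64 - 60) = -3*4 = -12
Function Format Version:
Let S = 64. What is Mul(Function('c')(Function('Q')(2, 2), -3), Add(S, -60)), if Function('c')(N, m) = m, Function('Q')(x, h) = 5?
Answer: -12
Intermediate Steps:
Mul(Function('c')(Function('Q')(2, 2), -3), Add(S, -60)) = Mul(-3, Add(64, -60)) = Mul(-3, 4) = -12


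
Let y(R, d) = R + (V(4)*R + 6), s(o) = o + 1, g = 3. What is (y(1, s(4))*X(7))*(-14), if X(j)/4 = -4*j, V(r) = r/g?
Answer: 39200/3 ≈ 13067.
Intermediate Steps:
V(r) = r/3
s(o) = 1 + o
X(j) = -16*j (X(j) = 4*(-4*j) = -16*j)
y(R, d) = 6 + 7*R/3 (y(R, d) = R + (((1/3)*4)*R + 6) = R + (4*R/3 + 6) = R + (6 + 4*R/3) = 6 + 7*R/3)
(y(1, s(4))*X(7))*(-14) = ((6 + (7/3)*1)*(-16*7))*(-14) = ((6 + 7/3)*(-112))*(-14) = ((25/3)*(-112))*(-14) = -2800/3*(-14) = 39200/3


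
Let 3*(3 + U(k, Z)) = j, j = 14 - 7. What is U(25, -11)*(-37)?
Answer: 74/3 ≈ 24.667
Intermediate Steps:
j = 7
U(k, Z) = -⅔ (U(k, Z) = -3 + (⅓)*7 = -3 + 7/3 = -⅔)
U(25, -11)*(-37) = -⅔*(-37) = 74/3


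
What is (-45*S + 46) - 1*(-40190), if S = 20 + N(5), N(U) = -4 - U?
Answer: 39741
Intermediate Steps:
S = 11 (S = 20 + (-4 - 1*5) = 20 + (-4 - 5) = 20 - 9 = 11)
(-45*S + 46) - 1*(-40190) = (-45*11 + 46) - 1*(-40190) = (-495 + 46) + 40190 = -449 + 40190 = 39741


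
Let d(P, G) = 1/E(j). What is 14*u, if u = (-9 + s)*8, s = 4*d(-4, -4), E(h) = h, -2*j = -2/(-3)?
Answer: -2352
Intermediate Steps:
j = -⅓ (j = -(-1)/(-3) = -(-1)*(-1)/3 = -½*⅔ = -⅓ ≈ -0.33333)
d(P, G) = -3 (d(P, G) = 1/(-⅓) = -3)
s = -12 (s = 4*(-3) = -12)
u = -168 (u = (-9 - 12)*8 = -21*8 = -168)
14*u = 14*(-168) = -2352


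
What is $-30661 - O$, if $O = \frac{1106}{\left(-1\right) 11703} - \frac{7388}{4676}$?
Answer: $- \frac{419444315072}{13680807} \approx -30659.0$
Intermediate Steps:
$O = - \frac{22908355}{13680807}$ ($O = \frac{1106}{-11703} - \frac{1847}{1169} = 1106 \left(- \frac{1}{11703}\right) - \frac{1847}{1169} = - \frac{1106}{11703} - \frac{1847}{1169} = - \frac{22908355}{13680807} \approx -1.6745$)
$-30661 - O = -30661 - - \frac{22908355}{13680807} = -30661 + \frac{22908355}{13680807} = - \frac{419444315072}{13680807}$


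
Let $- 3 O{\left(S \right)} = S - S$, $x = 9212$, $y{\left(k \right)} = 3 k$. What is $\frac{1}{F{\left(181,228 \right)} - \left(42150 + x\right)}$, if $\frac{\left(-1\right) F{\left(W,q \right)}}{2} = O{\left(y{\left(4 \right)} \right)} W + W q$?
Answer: $- \frac{1}{133898} \approx -7.4684 \cdot 10^{-6}$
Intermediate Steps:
$O{\left(S \right)} = 0$ ($O{\left(S \right)} = - \frac{S - S}{3} = \left(- \frac{1}{3}\right) 0 = 0$)
$F{\left(W,q \right)} = - 2 W q$ ($F{\left(W,q \right)} = - 2 \left(0 W + W q\right) = - 2 \left(0 + W q\right) = - 2 W q$)
$\frac{1}{F{\left(181,228 \right)} - \left(42150 + x\right)} = \frac{1}{\left(-2\right) 181 \cdot 228 - 51362} = \frac{1}{-82536 - 51362} = \frac{1}{-133898} = - \frac{1}{133898}$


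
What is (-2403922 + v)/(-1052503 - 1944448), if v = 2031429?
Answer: 372493/2996951 ≈ 0.12429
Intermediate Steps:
(-2403922 + v)/(-1052503 - 1944448) = (-2403922 + 2031429)/(-1052503 - 1944448) = -372493/(-2996951) = -372493*(-1/2996951) = 372493/2996951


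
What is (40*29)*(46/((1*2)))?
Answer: 26680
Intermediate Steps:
(40*29)*(46/((1*2))) = 1160*(46/2) = 1160*(46*(½)) = 1160*23 = 26680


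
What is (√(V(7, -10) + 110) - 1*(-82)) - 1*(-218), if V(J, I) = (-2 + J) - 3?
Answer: 300 + 4*√7 ≈ 310.58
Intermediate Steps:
V(J, I) = -5 + J
(√(V(7, -10) + 110) - 1*(-82)) - 1*(-218) = (√((-5 + 7) + 110) - 1*(-82)) - 1*(-218) = (√(2 + 110) + 82) + 218 = (√112 + 82) + 218 = (4*√7 + 82) + 218 = (82 + 4*√7) + 218 = 300 + 4*√7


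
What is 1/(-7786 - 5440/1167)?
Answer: -1167/9091702 ≈ -0.00012836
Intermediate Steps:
1/(-7786 - 5440/1167) = 1/(-9091702/1167) = -1167/9091702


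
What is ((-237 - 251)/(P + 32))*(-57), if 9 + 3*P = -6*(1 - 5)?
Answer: 27816/37 ≈ 751.78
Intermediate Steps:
P = 5 (P = -3 + (-6*(1 - 5))/3 = -3 + (-6*(-4))/3 = -3 + (⅓)*24 = -3 + 8 = 5)
((-237 - 251)/(P + 32))*(-57) = ((-237 - 251)/(5 + 32))*(-57) = -488/37*(-57) = 27816/37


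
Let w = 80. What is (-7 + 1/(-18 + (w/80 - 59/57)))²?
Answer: 52606009/1056784 ≈ 49.779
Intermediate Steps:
(-7 + 1/(-18 + (w/80 - 59/57)))² = (-7 + 1/(-18 + (80/80 - 59/57)))² = (-7 + 1/(-18 + (80*(1/80) - 59*1/57)))² = (-7 + 1/(-18 + (1 - 59/57)))² = (-7 + 1/(-18 - 2/57))² = (-7 + 1/(-1028/57))² = (-7 - 57/1028)² = (-7253/1028)² = 52606009/1056784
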